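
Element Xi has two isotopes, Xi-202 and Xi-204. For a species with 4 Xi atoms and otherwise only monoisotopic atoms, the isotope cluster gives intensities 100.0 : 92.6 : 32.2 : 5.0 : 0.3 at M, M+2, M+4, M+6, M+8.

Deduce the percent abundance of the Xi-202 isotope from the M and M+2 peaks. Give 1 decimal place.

Write p for the Xi-202 fraction. I(M+2)/I(M) = [C(4,1)·p^3·(1−p)] / p^4 = 4·(1−p)/p = 92.6/100.0 = 0.9260
(1−p)/p = 0.9260/4 = 0.2315  ⇒  p = 1/(1 + 0.2315) = 0.8120
Xi-202: 81.2%, Xi-204: 18.8%.

81.2%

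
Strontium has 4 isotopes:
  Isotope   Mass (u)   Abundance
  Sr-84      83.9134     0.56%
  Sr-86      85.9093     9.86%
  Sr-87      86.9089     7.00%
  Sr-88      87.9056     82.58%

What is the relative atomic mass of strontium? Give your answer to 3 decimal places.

87.617 u

Ar = Σ fᵢ·mᵢ = 0.0056 × 83.9134 + 0.0986 × 85.9093 + 0.0700 × 86.9089 + 0.8258 × 87.9056
= 0.46992 + 8.47066 + 6.08362 + 72.59244 = 87.61664 u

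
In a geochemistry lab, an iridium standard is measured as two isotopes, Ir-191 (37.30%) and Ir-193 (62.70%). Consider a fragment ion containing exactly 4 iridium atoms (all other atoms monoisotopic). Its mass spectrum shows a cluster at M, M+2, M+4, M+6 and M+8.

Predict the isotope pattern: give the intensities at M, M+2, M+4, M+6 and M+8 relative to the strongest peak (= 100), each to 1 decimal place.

Each Ir atom is independently Ir-191 (p = 0.3730) or Ir-193 (q = 0.6270); the cluster is the binomial expansion (p + q)^4.
P(M) = 0.3730^4 = 0.019357
P(M+2) = 4 × 0.3730^3 × 0.6270^1 = 0.130153
P(M+4) = 6 × 0.3730^2 × 0.6270^2 = 0.328174
P(M+6) = 4 × 0.3730^1 × 0.6270^3 = 0.367766
P(M+8) = 0.6270^4 = 0.154550
The M+6 peak is largest (0.367766); scaling to 100 gives 5.3 : 35.4 : 89.2 : 100.0 : 42.0.

5.3 : 35.4 : 89.2 : 100.0 : 42.0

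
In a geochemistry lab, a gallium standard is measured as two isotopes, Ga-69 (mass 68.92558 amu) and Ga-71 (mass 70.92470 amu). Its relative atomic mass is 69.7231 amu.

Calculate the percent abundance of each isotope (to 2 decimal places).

Let x be the fractional abundance of Ga-69; then Ga-71 has abundance 1 − x.
68.92558·x + 70.92470·(1 − x) = 69.7231
(68.92558 − 70.92470)·x = 69.7231 − 70.92470
x = -1.20160 / -1.99912 = 0.60106 → 60.11% Ga-69, 39.89% Ga-71.

Ga-69: 60.11%, Ga-71: 39.89%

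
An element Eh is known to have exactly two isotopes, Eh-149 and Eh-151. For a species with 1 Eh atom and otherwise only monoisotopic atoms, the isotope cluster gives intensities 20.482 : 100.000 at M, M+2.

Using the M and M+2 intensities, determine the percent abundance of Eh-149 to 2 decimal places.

17.00%

Let p = fractional abundance of Eh-149. I(M+2)/I(M) = [C(1,1)·p^0·(1−p)] / p^1 = 1·(1−p)/p = 100.000/20.482 = 4.8823
(1−p)/p = 4.8823/1 = 4.8823  ⇒  p = 1/(1 + 4.8823) = 0.1700
Eh-149: 17.00%, Eh-151: 83.00%.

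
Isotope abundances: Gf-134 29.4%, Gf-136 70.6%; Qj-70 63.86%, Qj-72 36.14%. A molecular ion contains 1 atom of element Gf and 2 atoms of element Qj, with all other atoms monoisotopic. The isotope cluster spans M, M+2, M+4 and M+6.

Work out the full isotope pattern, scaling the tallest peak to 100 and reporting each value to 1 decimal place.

Element Gf pattern (n=1): 0.2940 : 0.7060
Element Qj pattern (n=2): 0.40780996 : 0.46158008 : 0.13060996
Convolve the two distributions (both contribute in 2-u steps):
  M: 0.2940×0.40780996 = 0.119896
  M+2: 0.2940×0.46158008 + 0.7060×0.40780996 = 0.423618
  M+4: 0.2940×0.13060996 + 0.7060×0.46158008 = 0.364275
  M+6: 0.7060×0.13060996 = 0.092211
Scale to base peak (0.423618) = 100: 28.3 : 100.0 : 86.0 : 21.8

28.3 : 100.0 : 86.0 : 21.8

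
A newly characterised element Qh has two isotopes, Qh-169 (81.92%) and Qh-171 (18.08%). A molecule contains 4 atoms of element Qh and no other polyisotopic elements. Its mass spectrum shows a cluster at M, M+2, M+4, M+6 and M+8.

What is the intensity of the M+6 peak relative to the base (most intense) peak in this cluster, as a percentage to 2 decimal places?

4.30%

Term probabilities: M 0.4504, M+2 0.3976, M+4 0.1316, M+6 0.0194, M+8 0.0011. Base peak = M.
P(M) = C(4,0) × 0.8192^4 × 0.1808^0 = 1 × 0.45035996 × 1.0000 = 0.450360 (base)
P(M+6) = C(4,3) × 0.8192^1 × 0.1808^3 = 4 × 0.8192 × 0.00591011 = 0.019366
Relative intensity = 0.019366 / 0.450360 × 100 = 4.30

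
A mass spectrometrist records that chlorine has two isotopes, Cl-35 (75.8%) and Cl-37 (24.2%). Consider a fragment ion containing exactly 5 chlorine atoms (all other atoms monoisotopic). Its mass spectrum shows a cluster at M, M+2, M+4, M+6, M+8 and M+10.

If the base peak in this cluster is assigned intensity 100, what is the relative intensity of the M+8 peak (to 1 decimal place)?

3.3

Binomial terms of (0.758 + 0.242)^5: M 0.2502, M+2 0.3994, M+4 0.2551, M+6 0.0814, M+8 0.0130, M+10 0.0008 → M+2 is the base peak.
P(M+2) = C(5,1) × 0.758^4 × 0.242^1 = 5 × 0.33012379 × 0.2420 = 0.399450 (base)
P(M+8) = C(5,4) × 0.758^1 × 0.242^4 = 5 × 0.7580 × 0.00342974 = 0.012999
Relative intensity = 0.012999 / 0.399450 × 100 = 3.3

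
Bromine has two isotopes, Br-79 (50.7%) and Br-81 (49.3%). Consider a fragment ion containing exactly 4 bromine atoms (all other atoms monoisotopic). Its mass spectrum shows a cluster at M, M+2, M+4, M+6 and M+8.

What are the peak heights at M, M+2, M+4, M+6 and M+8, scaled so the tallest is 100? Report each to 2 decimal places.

17.63 : 68.56 : 100.00 : 64.83 : 15.76

Expanding (0.507 + 0.493)^4:
P(M) = 0.507^4 = 0.066074
P(M+2) = 4 × 0.507^3 × 0.493^1 = 0.256999
P(M+4) = 6 × 0.507^2 × 0.493^2 = 0.374853
P(M+6) = 4 × 0.507^1 × 0.493^3 = 0.243001
P(M+8) = 0.493^4 = 0.059073
The M+4 peak is largest (0.374853); scaling to 100 gives 17.63 : 68.56 : 100.00 : 64.83 : 15.76.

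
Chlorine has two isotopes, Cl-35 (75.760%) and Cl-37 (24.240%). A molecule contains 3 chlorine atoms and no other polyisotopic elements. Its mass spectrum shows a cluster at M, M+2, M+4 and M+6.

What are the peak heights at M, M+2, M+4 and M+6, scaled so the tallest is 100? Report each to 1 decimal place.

The 3 Cl atoms are independent, so intensities follow the terms of (0.75760 + 0.24240)^3.
P(M) = 0.75760^3 = 0.434830
P(M+2) = 3 × 0.75760^2 × 0.24240^1 = 0.417382
P(M+4) = 3 × 0.75760^1 × 0.24240^2 = 0.133545
P(M+6) = 0.24240^3 = 0.014243
The M peak is largest (0.434830); scaling to 100 gives 100.0 : 96.0 : 30.7 : 3.3.

100.0 : 96.0 : 30.7 : 3.3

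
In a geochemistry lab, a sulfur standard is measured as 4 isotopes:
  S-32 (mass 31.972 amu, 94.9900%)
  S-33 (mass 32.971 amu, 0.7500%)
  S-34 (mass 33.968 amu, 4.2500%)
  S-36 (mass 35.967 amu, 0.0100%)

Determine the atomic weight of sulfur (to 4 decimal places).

Average mass = Σ (abundance × isotope mass) = 0.949900 × 31.972 + 0.007500 × 32.971 + 0.042500 × 33.968 + 0.000100 × 35.967
= 30.37020 + 0.24728 + 1.44364 + 0.00360 = 32.06472 amu

32.0647 amu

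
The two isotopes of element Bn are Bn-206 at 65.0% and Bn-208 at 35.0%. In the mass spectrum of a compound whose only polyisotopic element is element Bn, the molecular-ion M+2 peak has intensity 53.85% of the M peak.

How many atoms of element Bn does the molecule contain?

The M+2/M ratio from n Bn atoms is n · q/p = n · 0.350/0.650.
n = 0.5385 × 0.650/0.350 = 1.00 ≈ 1

1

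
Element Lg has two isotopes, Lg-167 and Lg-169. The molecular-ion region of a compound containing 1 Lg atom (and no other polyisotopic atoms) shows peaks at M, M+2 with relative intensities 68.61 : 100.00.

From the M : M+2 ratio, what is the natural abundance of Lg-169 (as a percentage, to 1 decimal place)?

59.3%

Let p = fractional abundance of Lg-167. I(M+2)/I(M) = [C(1,1)·p^0·(1−p)] / p^1 = 1·(1−p)/p = 100.00/68.61 = 1.4575
(1−p)/p = 1.4575/1 = 1.4575  ⇒  p = 1/(1 + 1.4575) = 0.4069
Lg-167: 40.7%, Lg-169: 59.3%.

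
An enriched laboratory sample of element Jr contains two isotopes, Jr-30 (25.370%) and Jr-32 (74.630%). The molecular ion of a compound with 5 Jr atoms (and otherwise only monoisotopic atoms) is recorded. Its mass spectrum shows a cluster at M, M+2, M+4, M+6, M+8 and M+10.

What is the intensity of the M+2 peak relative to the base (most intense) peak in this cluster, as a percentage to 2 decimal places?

Term probabilities: M 0.0011, M+2 0.0155, M+4 0.0909, M+6 0.2675, M+8 0.3935, M+10 0.2315. Base peak = M+8.
P(M+8) = C(5,4) × 0.25370^1 × 0.74630^4 = 5 × 0.2537 × 0.31020855 = 0.393500 (base)
P(M+2) = C(5,1) × 0.25370^4 × 0.74630^1 = 5 × 0.00414268 × 0.7463 = 0.015458
Relative intensity = 0.015458 / 0.393500 × 100 = 3.93

3.93%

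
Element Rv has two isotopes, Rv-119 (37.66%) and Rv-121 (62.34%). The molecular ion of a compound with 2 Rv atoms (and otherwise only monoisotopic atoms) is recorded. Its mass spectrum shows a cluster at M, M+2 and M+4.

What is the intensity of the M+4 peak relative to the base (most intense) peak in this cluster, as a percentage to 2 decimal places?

Binomial terms of (0.3766 + 0.6234)^2: M 0.1418, M+2 0.4695, M+4 0.3886 → M+2 is the base peak.
P(M+2) = C(2,1) × 0.3766^1 × 0.6234^1 = 2 × 0.3766 × 0.6234 = 0.469545 (base)
P(M+4) = C(2,2) × 0.3766^0 × 0.6234^2 = 1 × 1.0000 × 0.38862756 = 0.388628
Relative intensity = 0.388628 / 0.469545 × 100 = 82.77

82.77%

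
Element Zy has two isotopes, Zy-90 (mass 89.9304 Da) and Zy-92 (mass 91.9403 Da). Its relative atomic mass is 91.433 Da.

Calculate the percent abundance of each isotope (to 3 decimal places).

Zy-90: 25.240%, Zy-92: 74.760%

Writing the weighted mean with unknown fraction x of Zy-90:
89.9304·x + 91.9403·(1 − x) = 91.433
(89.9304 − 91.9403)·x = 91.433 − 91.9403
x = -0.5073 / -2.0099 = 0.25240 → 25.240% Zy-90, 74.760% Zy-92.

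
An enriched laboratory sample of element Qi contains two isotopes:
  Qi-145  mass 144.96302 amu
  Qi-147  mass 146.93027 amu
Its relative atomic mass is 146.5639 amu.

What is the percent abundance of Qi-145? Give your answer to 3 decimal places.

18.623%

Writing the weighted mean with unknown fraction x of Qi-145:
144.96302·x + 146.93027·(1 − x) = 146.5639
(144.96302 − 146.93027)·x = 146.5639 − 146.93027
x = -0.36637 / -1.96725 = 0.18623 → 18.623% Qi-145, 81.377% Qi-147.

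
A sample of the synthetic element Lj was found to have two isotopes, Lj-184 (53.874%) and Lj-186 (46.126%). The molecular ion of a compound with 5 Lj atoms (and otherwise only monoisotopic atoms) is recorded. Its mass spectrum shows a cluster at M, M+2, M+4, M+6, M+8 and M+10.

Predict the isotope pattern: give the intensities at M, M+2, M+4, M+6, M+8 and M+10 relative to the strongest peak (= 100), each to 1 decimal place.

13.6 : 58.4 : 100.0 : 85.6 : 36.7 : 6.3

Expanding (0.53874 + 0.46126)^5:
P(M) = 0.53874^5 = 0.045383
P(M+2) = 5 × 0.53874^4 × 0.46126^1 = 0.194282
P(M+4) = 10 × 0.53874^3 × 0.46126^2 = 0.332682
P(M+6) = 10 × 0.53874^2 × 0.46126^3 = 0.284837
P(M+8) = 5 × 0.53874^1 × 0.46126^4 = 0.121936
P(M+10) = 0.46126^5 = 0.020880
The M+4 peak is largest (0.332682); scaling to 100 gives 13.6 : 58.4 : 100.0 : 85.6 : 36.7 : 6.3.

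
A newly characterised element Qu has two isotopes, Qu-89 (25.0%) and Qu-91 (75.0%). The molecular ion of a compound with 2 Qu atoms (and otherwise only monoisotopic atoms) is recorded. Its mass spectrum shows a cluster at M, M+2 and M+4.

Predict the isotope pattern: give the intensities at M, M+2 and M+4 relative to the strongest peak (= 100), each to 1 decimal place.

11.1 : 66.7 : 100.0

Expanding (0.250 + 0.750)^2:
P(M) = 0.250^2 = 0.062500
P(M+2) = 2 × 0.250^1 × 0.750^1 = 0.375000
P(M+4) = 0.750^2 = 0.562500
The M+4 peak is largest (0.562500); scaling to 100 gives 11.1 : 66.7 : 100.0.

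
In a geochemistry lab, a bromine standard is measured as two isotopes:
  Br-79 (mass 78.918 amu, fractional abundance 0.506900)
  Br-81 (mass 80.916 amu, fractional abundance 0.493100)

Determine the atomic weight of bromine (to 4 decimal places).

Weight each isotope mass by its fractional abundance: 0.506900 × 78.918 + 0.493100 × 80.916
= 40.00353 + 39.89968 = 79.90321 amu

79.9032 amu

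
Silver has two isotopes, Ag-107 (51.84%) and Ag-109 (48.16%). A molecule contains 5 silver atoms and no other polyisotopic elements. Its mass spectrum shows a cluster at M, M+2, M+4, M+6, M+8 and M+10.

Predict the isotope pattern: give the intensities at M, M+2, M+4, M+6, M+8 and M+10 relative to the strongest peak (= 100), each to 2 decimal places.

Expanding (0.5184 + 0.4816)^5:
P(M) = 0.5184^5 = 0.037439
P(M+2) = 5 × 0.5184^4 × 0.4816^1 = 0.173907
P(M+4) = 10 × 0.5184^3 × 0.4816^2 = 0.323123
P(M+6) = 10 × 0.5184^2 × 0.4816^3 = 0.300185
P(M+8) = 5 × 0.5184^1 × 0.4816^4 = 0.139438
P(M+10) = 0.4816^5 = 0.025908
The M+4 peak is largest (0.323123); scaling to 100 gives 11.59 : 53.82 : 100.00 : 92.90 : 43.15 : 8.02.

11.59 : 53.82 : 100.00 : 92.90 : 43.15 : 8.02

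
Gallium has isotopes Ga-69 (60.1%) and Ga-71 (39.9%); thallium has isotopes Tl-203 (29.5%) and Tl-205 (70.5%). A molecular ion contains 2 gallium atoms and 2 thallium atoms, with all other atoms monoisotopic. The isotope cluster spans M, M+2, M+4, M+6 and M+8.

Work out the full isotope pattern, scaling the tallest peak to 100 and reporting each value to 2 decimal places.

Gallium pattern (n=2): 0.361201 : 0.479598 : 0.159201
Thallium pattern (n=2): 0.087025 : 0.41595 : 0.497025
Convolve the two distributions (both contribute in 2-u steps):
  M: 0.361201×0.087025 = 0.031434
  M+2: 0.361201×0.41595 + 0.479598×0.087025 = 0.191979
  M+4: 0.361201×0.497025 + 0.479598×0.41595 + 0.159201×0.087025 = 0.392869
  M+6: 0.479598×0.497025 + 0.159201×0.41595 = 0.304592
  M+8: 0.159201×0.497025 = 0.079127
Scale to base peak (0.392869) = 100: 8.00 : 48.87 : 100.00 : 77.53 : 20.14

8.00 : 48.87 : 100.00 : 77.53 : 20.14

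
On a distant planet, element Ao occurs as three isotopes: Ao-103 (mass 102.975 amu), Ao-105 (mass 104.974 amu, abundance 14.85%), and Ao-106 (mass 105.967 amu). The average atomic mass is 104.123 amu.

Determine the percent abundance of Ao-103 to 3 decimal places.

56.703%

The remaining 85.15% is split between Ao-103 (fraction x) and Ao-106 (fraction 0.8515 − x).
Substituting: 102.975x + 105.967(0.8515 − x) = 88.534361
(102.975 − 105.967)x = -1.6965395  ⇒  x = 0.56703, y = 0.28447
Ao-103: 56.703%, Ao-106: 28.447%.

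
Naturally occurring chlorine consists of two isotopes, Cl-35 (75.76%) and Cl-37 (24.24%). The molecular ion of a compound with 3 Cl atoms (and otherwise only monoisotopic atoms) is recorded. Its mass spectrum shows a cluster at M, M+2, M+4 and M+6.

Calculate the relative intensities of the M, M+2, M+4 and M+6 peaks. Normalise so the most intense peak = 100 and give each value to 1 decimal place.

Each Cl atom is independently Cl-35 (p = 0.7576) or Cl-37 (q = 0.2424); the cluster is the binomial expansion (p + q)^3.
P(M) = 0.7576^3 = 0.434830
P(M+2) = 3 × 0.7576^2 × 0.2424^1 = 0.417382
P(M+4) = 3 × 0.7576^1 × 0.2424^2 = 0.133545
P(M+6) = 0.2424^3 = 0.014243
The M peak is largest (0.434830); scaling to 100 gives 100.0 : 96.0 : 30.7 : 3.3.

100.0 : 96.0 : 30.7 : 3.3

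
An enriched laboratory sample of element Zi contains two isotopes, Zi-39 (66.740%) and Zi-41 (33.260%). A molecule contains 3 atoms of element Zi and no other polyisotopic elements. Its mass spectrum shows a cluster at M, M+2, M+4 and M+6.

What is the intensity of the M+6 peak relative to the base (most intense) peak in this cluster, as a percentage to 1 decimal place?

(0.66740 + 0.33260)^3 gives M 0.2973, M+2 0.4444, M+4 0.2215, M+6 0.0368; the largest is M+2.
P(M+2) = C(3,1) × 0.66740^2 × 0.33260^1 = 3 × 0.44542276 × 0.3326 = 0.444443 (base)
P(M+6) = C(3,3) × 0.66740^0 × 0.33260^3 = 1 × 1.0000 × 0.03679313 = 0.036793
Relative intensity = 0.036793 / 0.444443 × 100 = 8.3

8.3%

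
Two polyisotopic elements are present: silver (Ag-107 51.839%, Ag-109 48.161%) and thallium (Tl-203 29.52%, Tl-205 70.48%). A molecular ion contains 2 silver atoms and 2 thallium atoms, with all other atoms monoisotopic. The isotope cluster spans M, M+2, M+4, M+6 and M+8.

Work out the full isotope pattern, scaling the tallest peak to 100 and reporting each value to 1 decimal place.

Silver pattern (n=2): 0.26872819 : 0.49932362 : 0.23194819
Thallium pattern (n=2): 0.08714304 : 0.41611392 : 0.49674304
Convolve the two distributions (both contribute in 2-u steps):
  M: 0.26872819×0.08714304 = 0.023418
  M+2: 0.26872819×0.41611392 + 0.49932362×0.08714304 = 0.155334
  M+4: 0.26872819×0.49674304 + 0.49932362×0.41611392 + 0.23194819×0.08714304 = 0.361477
  M+6: 0.49932362×0.49674304 + 0.23194819×0.41611392 = 0.344552
  M+8: 0.23194819×0.49674304 = 0.115219
Scale to base peak (0.361477) = 100: 6.5 : 43.0 : 100.0 : 95.3 : 31.9

6.5 : 43.0 : 100.0 : 95.3 : 31.9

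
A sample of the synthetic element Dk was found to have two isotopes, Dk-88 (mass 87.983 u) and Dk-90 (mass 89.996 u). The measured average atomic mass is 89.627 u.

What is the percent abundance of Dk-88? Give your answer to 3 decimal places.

18.331%

With x = fraction of Dk-88 (so Dk-90 is 1 − x):
87.983·x + 89.996·(1 − x) = 89.627
(87.983 − 89.996)·x = 89.627 − 89.996
x = -0.369 / -2.013 = 0.18331 → 18.331% Dk-88, 81.669% Dk-90.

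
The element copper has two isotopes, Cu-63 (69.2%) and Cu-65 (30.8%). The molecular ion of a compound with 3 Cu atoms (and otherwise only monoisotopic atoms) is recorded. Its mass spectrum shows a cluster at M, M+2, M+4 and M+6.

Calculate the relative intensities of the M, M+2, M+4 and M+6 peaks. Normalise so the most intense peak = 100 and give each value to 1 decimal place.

The 3 Cu atoms are independent, so intensities follow the terms of (0.692 + 0.308)^3.
P(M) = 0.692^3 = 0.331374
P(M+2) = 3 × 0.692^2 × 0.308^1 = 0.442470
P(M+4) = 3 × 0.692^1 × 0.308^2 = 0.196938
P(M+6) = 0.308^3 = 0.029218
The M+2 peak is largest (0.442470); scaling to 100 gives 74.9 : 100.0 : 44.5 : 6.6.

74.9 : 100.0 : 44.5 : 6.6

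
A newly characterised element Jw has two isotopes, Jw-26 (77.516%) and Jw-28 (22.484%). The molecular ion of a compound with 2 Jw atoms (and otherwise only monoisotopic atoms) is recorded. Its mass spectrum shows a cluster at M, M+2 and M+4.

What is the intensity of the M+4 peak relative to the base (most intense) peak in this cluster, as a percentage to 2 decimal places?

Term probabilities: M 0.6009, M+2 0.3486, M+4 0.0506. Base peak = M.
P(M) = C(2,0) × 0.77516^2 × 0.22484^0 = 1 × 0.60087303 × 1.0000 = 0.600873 (base)
P(M+4) = C(2,2) × 0.77516^0 × 0.22484^2 = 1 × 1.0000 × 0.05055303 = 0.050553
Relative intensity = 0.050553 / 0.600873 × 100 = 8.41

8.41%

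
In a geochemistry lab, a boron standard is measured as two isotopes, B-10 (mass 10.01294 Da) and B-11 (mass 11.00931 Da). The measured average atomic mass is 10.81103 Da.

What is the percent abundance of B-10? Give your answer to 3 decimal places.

19.900%

With x = fraction of B-10 (so B-11 is 1 − x):
10.01294·x + 11.00931·(1 − x) = 10.81103
(10.01294 − 11.00931)·x = 10.81103 − 11.00931
x = -0.19828 / -0.99637 = 0.19900 → 19.900% B-10, 80.100% B-11.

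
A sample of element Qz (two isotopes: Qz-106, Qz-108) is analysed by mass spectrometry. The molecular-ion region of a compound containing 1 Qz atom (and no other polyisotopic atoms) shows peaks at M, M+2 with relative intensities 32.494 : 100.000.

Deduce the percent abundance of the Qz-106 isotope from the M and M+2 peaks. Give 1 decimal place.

Write p for the Qz-106 fraction. I(M+2)/I(M) = [C(1,1)·p^0·(1−p)] / p^1 = 1·(1−p)/p = 100.000/32.494 = 3.0775
(1−p)/p = 3.0775/1 = 3.0775  ⇒  p = 1/(1 + 3.0775) = 0.2452
Qz-106: 24.5%, Qz-108: 75.5%.

24.5%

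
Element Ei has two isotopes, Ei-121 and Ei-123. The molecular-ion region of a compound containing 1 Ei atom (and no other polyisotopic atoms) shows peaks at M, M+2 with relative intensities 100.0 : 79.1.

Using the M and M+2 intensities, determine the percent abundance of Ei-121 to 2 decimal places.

55.83%

Write p for the Ei-121 fraction. I(M+2)/I(M) = [C(1,1)·p^0·(1−p)] / p^1 = 1·(1−p)/p = 79.1/100.0 = 0.7910
(1−p)/p = 0.7910/1 = 0.7910  ⇒  p = 1/(1 + 0.7910) = 0.5583
Ei-121: 55.83%, Ei-123: 44.17%.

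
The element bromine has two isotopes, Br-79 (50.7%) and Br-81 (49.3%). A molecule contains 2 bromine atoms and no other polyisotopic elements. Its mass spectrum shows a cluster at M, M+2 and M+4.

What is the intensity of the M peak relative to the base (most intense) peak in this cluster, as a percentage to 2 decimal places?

51.42%

Binomial terms of (0.507 + 0.493)^2: M 0.2570, M+2 0.4999, M+4 0.2430 → M+2 is the base peak.
P(M+2) = C(2,1) × 0.507^1 × 0.493^1 = 2 × 0.5070 × 0.4930 = 0.499902 (base)
P(M) = C(2,0) × 0.507^2 × 0.493^0 = 1 × 0.257049 × 1.0000 = 0.257049
Relative intensity = 0.257049 / 0.499902 × 100 = 51.42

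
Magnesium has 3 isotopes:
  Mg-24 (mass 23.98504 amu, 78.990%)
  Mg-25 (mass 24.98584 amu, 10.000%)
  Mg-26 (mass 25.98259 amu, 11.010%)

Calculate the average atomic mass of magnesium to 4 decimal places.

24.3051 amu

Average mass = Σ (abundance × isotope mass) = 0.78990 × 23.98504 + 0.10000 × 24.98584 + 0.11010 × 25.98259
= 18.945783 + 2.498584 + 2.860683 = 24.305050 amu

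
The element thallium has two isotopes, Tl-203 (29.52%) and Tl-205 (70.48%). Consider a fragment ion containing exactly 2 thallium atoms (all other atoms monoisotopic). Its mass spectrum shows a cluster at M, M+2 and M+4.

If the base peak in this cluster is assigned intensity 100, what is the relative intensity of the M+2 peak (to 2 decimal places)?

83.77

(0.2952 + 0.7048)^2 gives M 0.0871, M+2 0.4161, M+4 0.4967; the largest is M+4.
P(M+4) = C(2,2) × 0.2952^0 × 0.7048^2 = 1 × 1.0000 × 0.49674304 = 0.496743 (base)
P(M+2) = C(2,1) × 0.2952^1 × 0.7048^1 = 2 × 0.2952 × 0.7048 = 0.416114
Relative intensity = 0.416114 / 0.496743 × 100 = 83.77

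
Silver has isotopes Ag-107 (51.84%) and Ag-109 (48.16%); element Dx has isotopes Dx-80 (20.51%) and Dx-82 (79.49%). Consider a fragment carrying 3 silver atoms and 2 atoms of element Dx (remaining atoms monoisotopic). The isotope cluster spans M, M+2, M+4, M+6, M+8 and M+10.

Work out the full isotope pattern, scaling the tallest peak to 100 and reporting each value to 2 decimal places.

1.59 : 16.80 : 62.51 : 100.00 : 71.90 : 19.20

Silver pattern (n=3): 0.13931407 : 0.38827347 : 0.36071085 : 0.11170161
Element Dx pattern (n=2): 0.04206601 : 0.32606798 : 0.63186601
Convolve the two distributions (both contribute in 2-u steps):
  M: 0.13931407×0.04206601 = 0.005860
  M+2: 0.13931407×0.32606798 + 0.38827347×0.04206601 = 0.061759
  M+4: 0.13931407×0.63186601 + 0.38827347×0.32606798 + 0.36071085×0.04206601 = 0.229805
  M+6: 0.38827347×0.63186601 + 0.36071085×0.32606798 + 0.11170161×0.04206601 = 0.367652
  M+8: 0.36071085×0.63186601 + 0.11170161×0.32606798 = 0.264343
  M+10: 0.11170161×0.63186601 = 0.070580
Scale to base peak (0.367652) = 100: 1.59 : 16.80 : 62.51 : 100.00 : 71.90 : 19.20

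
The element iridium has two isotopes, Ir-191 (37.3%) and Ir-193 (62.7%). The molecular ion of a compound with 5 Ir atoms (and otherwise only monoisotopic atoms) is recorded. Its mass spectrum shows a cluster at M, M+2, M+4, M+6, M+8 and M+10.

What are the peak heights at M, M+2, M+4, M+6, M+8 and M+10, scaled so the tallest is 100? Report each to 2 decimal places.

The 5 Ir atoms are independent, so intensities follow the terms of (0.373 + 0.627)^5.
P(M) = 0.373^5 = 0.007220
P(M+2) = 5 × 0.373^4 × 0.627^1 = 0.060684
P(M+4) = 10 × 0.373^3 × 0.627^2 = 0.204015
P(M+6) = 10 × 0.373^2 × 0.627^3 = 0.342942
P(M+8) = 5 × 0.373^1 × 0.627^4 = 0.288237
P(M+10) = 0.627^5 = 0.096903
The M+6 peak is largest (0.342942); scaling to 100 gives 2.11 : 17.70 : 59.49 : 100.00 : 84.05 : 28.26.

2.11 : 17.70 : 59.49 : 100.00 : 84.05 : 28.26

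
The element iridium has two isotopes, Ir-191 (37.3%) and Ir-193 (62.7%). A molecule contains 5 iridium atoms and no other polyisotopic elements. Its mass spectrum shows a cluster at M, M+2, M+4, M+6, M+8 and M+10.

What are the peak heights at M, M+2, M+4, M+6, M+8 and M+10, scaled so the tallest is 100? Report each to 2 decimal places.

2.11 : 17.70 : 59.49 : 100.00 : 84.05 : 28.26

The 5 Ir atoms are independent, so intensities follow the terms of (0.373 + 0.627)^5.
P(M) = 0.373^5 = 0.007220
P(M+2) = 5 × 0.373^4 × 0.627^1 = 0.060684
P(M+4) = 10 × 0.373^3 × 0.627^2 = 0.204015
P(M+6) = 10 × 0.373^2 × 0.627^3 = 0.342942
P(M+8) = 5 × 0.373^1 × 0.627^4 = 0.288237
P(M+10) = 0.627^5 = 0.096903
The M+6 peak is largest (0.342942); scaling to 100 gives 2.11 : 17.70 : 59.49 : 100.00 : 84.05 : 28.26.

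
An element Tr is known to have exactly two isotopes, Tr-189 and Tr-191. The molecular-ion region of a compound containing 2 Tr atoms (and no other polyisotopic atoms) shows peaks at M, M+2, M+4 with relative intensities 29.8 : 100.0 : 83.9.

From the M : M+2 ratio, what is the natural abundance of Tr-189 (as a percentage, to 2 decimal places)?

37.34%

Write p for the Tr-189 fraction. I(M+2)/I(M) = [C(2,1)·p^1·(1−p)] / p^2 = 2·(1−p)/p = 100.0/29.8 = 3.3557
(1−p)/p = 3.3557/2 = 1.6779  ⇒  p = 1/(1 + 1.6779) = 0.3734
Tr-189: 37.34%, Tr-191: 62.66%.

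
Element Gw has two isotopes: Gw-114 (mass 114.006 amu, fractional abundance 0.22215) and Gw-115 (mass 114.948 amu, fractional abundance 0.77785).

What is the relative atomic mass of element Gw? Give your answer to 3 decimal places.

114.739 amu

Weight each isotope mass by its fractional abundance: 0.22215 × 114.006 + 0.77785 × 114.948
= 25.3264 + 89.4123 = 114.7387 amu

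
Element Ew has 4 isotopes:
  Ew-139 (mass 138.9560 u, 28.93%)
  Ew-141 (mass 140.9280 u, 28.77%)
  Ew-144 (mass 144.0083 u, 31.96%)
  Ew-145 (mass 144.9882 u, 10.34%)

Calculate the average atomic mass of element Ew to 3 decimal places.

Weight each isotope mass by its fractional abundance: 0.2893 × 138.9560 + 0.2877 × 140.9280 + 0.3196 × 144.0083 + 0.1034 × 144.9882
= 40.19997 + 40.54499 + 46.02505 + 14.99178 = 141.76179 u

141.762 u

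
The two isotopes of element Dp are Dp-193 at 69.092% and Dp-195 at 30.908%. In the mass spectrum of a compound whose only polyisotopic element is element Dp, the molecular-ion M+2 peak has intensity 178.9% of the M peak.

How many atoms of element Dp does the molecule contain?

For n independent Dp atoms, I(M+2)/I(M) = n · (abundance Dp-195) / (abundance Dp-193) = n · 0.30908/0.69092.
n = 1.789 × 0.69092/0.30908 = 4.00 ≈ 4

4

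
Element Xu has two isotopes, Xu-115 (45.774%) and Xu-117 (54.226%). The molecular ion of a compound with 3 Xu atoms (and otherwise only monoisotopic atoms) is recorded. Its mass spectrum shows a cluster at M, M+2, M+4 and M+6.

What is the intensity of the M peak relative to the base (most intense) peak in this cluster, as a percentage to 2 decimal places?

23.75%

Term probabilities: M 0.0959, M+2 0.3409, M+4 0.4038, M+6 0.1594. Base peak = M+4.
P(M+4) = C(3,2) × 0.45774^1 × 0.54226^2 = 3 × 0.45774 × 0.29404591 = 0.403790 (base)
P(M) = C(3,0) × 0.45774^3 × 0.54226^0 = 1 × 0.09590839 × 1.0000 = 0.095908
Relative intensity = 0.095908 / 0.403790 × 100 = 23.75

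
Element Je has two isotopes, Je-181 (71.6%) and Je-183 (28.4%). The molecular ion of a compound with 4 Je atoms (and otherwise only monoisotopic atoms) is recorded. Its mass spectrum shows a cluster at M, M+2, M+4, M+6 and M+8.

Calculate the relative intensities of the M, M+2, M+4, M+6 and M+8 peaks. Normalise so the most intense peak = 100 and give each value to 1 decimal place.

Expanding (0.716 + 0.284)^4:
P(M) = 0.716^4 = 0.262816
P(M+2) = 4 × 0.716^3 × 0.284^1 = 0.416982
P(M+4) = 6 × 0.716^2 × 0.284^2 = 0.248093
P(M+6) = 4 × 0.716^1 × 0.284^3 = 0.065604
P(M+8) = 0.284^4 = 0.006505
The M+2 peak is largest (0.416982); scaling to 100 gives 63.0 : 100.0 : 59.5 : 15.7 : 1.6.

63.0 : 100.0 : 59.5 : 15.7 : 1.6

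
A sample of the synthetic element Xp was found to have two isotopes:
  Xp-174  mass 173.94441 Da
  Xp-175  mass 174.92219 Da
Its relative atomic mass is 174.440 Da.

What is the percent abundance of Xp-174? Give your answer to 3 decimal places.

Writing the weighted mean with unknown fraction x of Xp-174:
173.94441·x + 174.92219·(1 − x) = 174.440
(173.94441 − 174.92219)·x = 174.440 − 174.92219
x = -0.48219 / -0.97778 = 0.49315 → 49.315% Xp-174, 50.685% Xp-175.

49.315%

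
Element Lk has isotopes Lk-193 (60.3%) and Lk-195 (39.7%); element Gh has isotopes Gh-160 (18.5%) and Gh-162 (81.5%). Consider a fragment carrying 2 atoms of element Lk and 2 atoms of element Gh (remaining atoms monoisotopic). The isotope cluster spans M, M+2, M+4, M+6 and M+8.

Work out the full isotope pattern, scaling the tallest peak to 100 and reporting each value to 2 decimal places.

Element Lk pattern (n=2): 0.363609 : 0.478782 : 0.157609
Element Gh pattern (n=2): 0.034225 : 0.30155 : 0.664225
Convolve the two distributions (both contribute in 2-u steps):
  M: 0.363609×0.034225 = 0.012445
  M+2: 0.363609×0.30155 + 0.478782×0.034225 = 0.126033
  M+4: 0.363609×0.664225 + 0.478782×0.30155 + 0.157609×0.034225 = 0.391289
  M+6: 0.478782×0.664225 + 0.157609×0.30155 = 0.365546
  M+8: 0.157609×0.664225 = 0.104688
Scale to base peak (0.391289) = 100: 3.18 : 32.21 : 100.00 : 93.42 : 26.75

3.18 : 32.21 : 100.00 : 93.42 : 26.75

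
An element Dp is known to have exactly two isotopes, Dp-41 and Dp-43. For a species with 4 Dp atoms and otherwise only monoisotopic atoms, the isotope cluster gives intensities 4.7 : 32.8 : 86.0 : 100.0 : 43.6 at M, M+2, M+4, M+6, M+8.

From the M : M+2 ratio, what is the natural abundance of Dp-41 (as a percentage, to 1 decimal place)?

Write p for the Dp-41 fraction. I(M+2)/I(M) = [C(4,1)·p^3·(1−p)] / p^4 = 4·(1−p)/p = 32.8/4.7 = 6.9787
(1−p)/p = 6.9787/4 = 1.7447  ⇒  p = 1/(1 + 1.7447) = 0.3643
Dp-41: 36.4%, Dp-43: 63.6%.

36.4%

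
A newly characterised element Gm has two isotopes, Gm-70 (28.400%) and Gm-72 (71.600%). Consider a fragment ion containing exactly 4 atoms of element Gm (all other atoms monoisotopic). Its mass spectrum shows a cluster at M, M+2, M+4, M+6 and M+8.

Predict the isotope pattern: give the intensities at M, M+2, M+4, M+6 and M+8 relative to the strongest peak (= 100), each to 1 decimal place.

1.6 : 15.7 : 59.5 : 100.0 : 63.0

The 4 Gm atoms are independent, so intensities follow the terms of (0.28400 + 0.71600)^4.
P(M) = 0.28400^4 = 0.006505
P(M+2) = 4 × 0.28400^3 × 0.71600^1 = 0.065604
P(M+4) = 6 × 0.28400^2 × 0.71600^2 = 0.248093
P(M+6) = 4 × 0.28400^1 × 0.71600^3 = 0.416982
P(M+8) = 0.71600^4 = 0.262816
The M+6 peak is largest (0.416982); scaling to 100 gives 1.6 : 15.7 : 59.5 : 100.0 : 63.0.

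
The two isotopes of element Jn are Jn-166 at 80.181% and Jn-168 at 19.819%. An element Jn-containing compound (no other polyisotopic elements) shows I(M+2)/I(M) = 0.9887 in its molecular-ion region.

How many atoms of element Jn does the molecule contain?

The M+2/M ratio from n Jn atoms is n · q/p = n · 0.19819/0.80181.
n = 0.9887 × 0.80181/0.19819 = 4.00 ≈ 4

4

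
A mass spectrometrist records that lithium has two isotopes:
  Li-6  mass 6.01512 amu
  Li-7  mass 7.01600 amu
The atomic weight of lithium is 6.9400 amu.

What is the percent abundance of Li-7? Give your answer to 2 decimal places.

92.41%

Let x be the fractional abundance of Li-6; then Li-7 has abundance 1 − x.
6.01512·x + 7.01600·(1 − x) = 6.9400
(6.01512 − 7.01600)·x = 6.9400 − 7.01600
x = -0.07600 / -1.00088 = 0.07593 → 7.59% Li-6, 92.41% Li-7.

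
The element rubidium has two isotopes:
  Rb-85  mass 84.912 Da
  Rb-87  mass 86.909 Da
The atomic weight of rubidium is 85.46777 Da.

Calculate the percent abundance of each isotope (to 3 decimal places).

Rb-85: 72.170%, Rb-87: 27.830%

With x = fraction of Rb-85 (so Rb-87 is 1 − x):
84.912·x + 86.909·(1 − x) = 85.46777
(84.912 − 86.909)·x = 85.46777 − 86.909
x = -1.44123 / -1.997 = 0.72170 → 72.170% Rb-85, 27.830% Rb-87.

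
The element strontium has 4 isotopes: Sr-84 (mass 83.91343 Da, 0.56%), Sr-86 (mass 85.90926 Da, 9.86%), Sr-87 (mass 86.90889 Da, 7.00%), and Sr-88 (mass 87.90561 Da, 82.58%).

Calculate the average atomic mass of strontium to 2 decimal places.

The abundance-weighted mean is 0.0056 × 83.91343 + 0.0986 × 85.90926 + 0.0700 × 86.90889 + 0.8258 × 87.90561
= 0.469915 + 8.470653 + 6.083622 + 72.592453 = 87.616643 Da

87.62 Da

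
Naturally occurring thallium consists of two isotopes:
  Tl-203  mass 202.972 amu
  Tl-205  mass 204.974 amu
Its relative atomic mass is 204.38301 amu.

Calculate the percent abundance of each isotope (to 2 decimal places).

Let x be the fractional abundance of Tl-203; then Tl-205 has abundance 1 − x.
202.972·x + 204.974·(1 − x) = 204.38301
(202.972 − 204.974)·x = 204.38301 − 204.974
x = -0.59099 / -2.002 = 0.29520 → 29.52% Tl-203, 70.48% Tl-205.

Tl-203: 29.52%, Tl-205: 70.48%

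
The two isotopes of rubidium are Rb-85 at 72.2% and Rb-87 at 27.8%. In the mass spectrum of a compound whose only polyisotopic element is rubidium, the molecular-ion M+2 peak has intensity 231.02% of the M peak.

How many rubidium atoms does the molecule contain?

6

The M+2/M ratio from n Rb atoms is n · q/p = n · 0.278/0.722.
n = 2.3102 × 0.722/0.278 = 6.00 ≈ 6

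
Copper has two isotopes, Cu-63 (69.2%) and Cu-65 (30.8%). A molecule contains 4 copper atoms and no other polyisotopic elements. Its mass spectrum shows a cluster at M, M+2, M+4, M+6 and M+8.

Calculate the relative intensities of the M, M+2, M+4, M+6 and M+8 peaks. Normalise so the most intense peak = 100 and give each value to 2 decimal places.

56.17 : 100.00 : 66.76 : 19.81 : 2.20

Each Cu atom is independently Cu-63 (p = 0.692) or Cu-65 (q = 0.308); the cluster is the binomial expansion (p + q)^4.
P(M) = 0.692^4 = 0.229311
P(M+2) = 4 × 0.692^3 × 0.308^1 = 0.408253
P(M+4) = 6 × 0.692^2 × 0.308^2 = 0.272562
P(M+6) = 4 × 0.692^1 × 0.308^3 = 0.080876
P(M+8) = 0.308^4 = 0.008999
The M+2 peak is largest (0.408253); scaling to 100 gives 56.17 : 100.00 : 66.76 : 19.81 : 2.20.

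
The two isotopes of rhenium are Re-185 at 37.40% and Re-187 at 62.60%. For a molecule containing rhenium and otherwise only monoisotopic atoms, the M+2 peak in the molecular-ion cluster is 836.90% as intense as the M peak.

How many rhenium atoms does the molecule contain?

The M+2/M ratio from n Re atoms is n · q/p = n · 0.6260/0.3740.
n = 8.3690 × 0.3740/0.6260 = 5.00 ≈ 5

5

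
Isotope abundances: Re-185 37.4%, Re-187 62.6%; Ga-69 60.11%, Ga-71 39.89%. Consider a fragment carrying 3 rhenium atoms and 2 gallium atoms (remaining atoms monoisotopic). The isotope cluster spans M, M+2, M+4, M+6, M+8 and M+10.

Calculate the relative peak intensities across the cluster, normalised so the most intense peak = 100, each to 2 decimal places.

Rhenium pattern (n=3): 0.05231362 : 0.26268713 : 0.43968487 : 0.24531438
Gallium pattern (n=2): 0.36132121 : 0.47955758 : 0.15912121
Convolve the two distributions (both contribute in 2-u steps):
  M: 0.05231362×0.36132121 = 0.018902
  M+2: 0.05231362×0.47955758 + 0.26268713×0.36132121 = 0.120002
  M+4: 0.05231362×0.15912121 + 0.26268713×0.47955758 + 0.43968487×0.36132121 = 0.293165
  M+6: 0.26268713×0.15912121 + 0.43968487×0.47955758 + 0.24531438×0.36132121 = 0.341291
  M+8: 0.43968487×0.15912121 + 0.24531438×0.47955758 = 0.187606
  M+10: 0.24531438×0.15912121 = 0.039035
Scale to base peak (0.341291) = 100: 5.54 : 35.16 : 85.90 : 100.00 : 54.97 : 11.44

5.54 : 35.16 : 85.90 : 100.00 : 54.97 : 11.44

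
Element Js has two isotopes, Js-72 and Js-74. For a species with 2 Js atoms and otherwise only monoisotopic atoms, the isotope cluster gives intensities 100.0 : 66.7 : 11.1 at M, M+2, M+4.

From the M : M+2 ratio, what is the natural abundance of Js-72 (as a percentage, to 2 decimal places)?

74.99%

Write p for the Js-72 fraction. I(M+2)/I(M) = [C(2,1)·p^1·(1−p)] / p^2 = 2·(1−p)/p = 66.7/100.0 = 0.6670
(1−p)/p = 0.6670/2 = 0.3335  ⇒  p = 1/(1 + 0.3335) = 0.7499
Js-72: 74.99%, Js-74: 25.01%.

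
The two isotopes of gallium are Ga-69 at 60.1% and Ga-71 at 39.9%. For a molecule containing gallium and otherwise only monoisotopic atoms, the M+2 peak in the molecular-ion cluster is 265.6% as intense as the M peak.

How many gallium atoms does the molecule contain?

4

The M+2/M ratio from n Ga atoms is n · q/p = n · 0.399/0.601.
n = 2.656 × 0.601/0.399 = 4.00 ≈ 4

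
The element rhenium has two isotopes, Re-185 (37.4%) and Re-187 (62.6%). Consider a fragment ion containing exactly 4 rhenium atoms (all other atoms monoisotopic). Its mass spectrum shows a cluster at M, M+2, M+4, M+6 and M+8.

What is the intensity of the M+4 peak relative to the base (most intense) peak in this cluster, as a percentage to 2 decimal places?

Binomial terms of (0.374 + 0.626)^4: M 0.0196, M+2 0.1310, M+4 0.3289, M+6 0.3670, M+8 0.1536 → M+6 is the base peak.
P(M+6) = C(4,3) × 0.374^1 × 0.626^3 = 4 × 0.3740 × 0.24531438 = 0.366990 (base)
P(M+4) = C(4,2) × 0.374^2 × 0.626^2 = 6 × 0.139876 × 0.391876 = 0.328884
Relative intensity = 0.328884 / 0.366990 × 100 = 89.62

89.62%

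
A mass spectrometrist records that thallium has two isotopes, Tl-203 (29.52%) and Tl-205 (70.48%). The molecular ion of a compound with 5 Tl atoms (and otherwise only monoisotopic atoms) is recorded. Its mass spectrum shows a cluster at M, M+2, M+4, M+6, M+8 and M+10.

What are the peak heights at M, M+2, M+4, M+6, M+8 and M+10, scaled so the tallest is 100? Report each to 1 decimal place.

Expanding (0.2952 + 0.7048)^5:
P(M) = 0.2952^5 = 0.002242
P(M+2) = 5 × 0.2952^4 × 0.7048^1 = 0.026761
P(M+4) = 10 × 0.2952^3 × 0.7048^2 = 0.127785
P(M+6) = 10 × 0.2952^2 × 0.7048^3 = 0.305092
P(M+8) = 5 × 0.2952^1 × 0.7048^4 = 0.364208
P(M+10) = 0.7048^5 = 0.173912
The M+8 peak is largest (0.364208); scaling to 100 gives 0.6 : 7.3 : 35.1 : 83.8 : 100.0 : 47.8.

0.6 : 7.3 : 35.1 : 83.8 : 100.0 : 47.8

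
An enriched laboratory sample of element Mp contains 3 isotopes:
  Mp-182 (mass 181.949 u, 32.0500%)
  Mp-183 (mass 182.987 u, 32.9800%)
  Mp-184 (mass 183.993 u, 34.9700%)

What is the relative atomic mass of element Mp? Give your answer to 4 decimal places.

Average mass = Σ (abundance × isotope mass) = 0.320500 × 181.949 + 0.329800 × 182.987 + 0.349700 × 183.993
= 58.31465 + 60.34911 + 64.34235 = 183.00611 u

183.0061 u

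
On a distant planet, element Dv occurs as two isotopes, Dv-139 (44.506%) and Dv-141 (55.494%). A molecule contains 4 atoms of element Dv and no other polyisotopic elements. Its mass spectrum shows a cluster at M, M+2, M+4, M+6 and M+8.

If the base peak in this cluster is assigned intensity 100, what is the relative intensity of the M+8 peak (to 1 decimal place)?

25.9

(0.44506 + 0.55494)^4 gives M 0.0392, M+2 0.1957, M+4 0.3660, M+6 0.3042, M+8 0.0948; the largest is M+4.
P(M+4) = C(4,2) × 0.44506^2 × 0.55494^2 = 6 × 0.1980784 × 0.3079584 = 0.365999 (base)
P(M+8) = C(4,4) × 0.44506^0 × 0.55494^4 = 1 × 1.0000 × 0.09483838 = 0.094838
Relative intensity = 0.094838 / 0.365999 × 100 = 25.9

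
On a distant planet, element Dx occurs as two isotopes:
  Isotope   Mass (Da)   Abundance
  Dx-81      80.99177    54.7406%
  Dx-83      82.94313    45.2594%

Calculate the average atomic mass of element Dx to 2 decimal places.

81.87 Da

Ar = Σ fᵢ·mᵢ = 0.547406 × 80.99177 + 0.452594 × 82.94313
= 44.335381 + 37.539563 = 81.874944 Da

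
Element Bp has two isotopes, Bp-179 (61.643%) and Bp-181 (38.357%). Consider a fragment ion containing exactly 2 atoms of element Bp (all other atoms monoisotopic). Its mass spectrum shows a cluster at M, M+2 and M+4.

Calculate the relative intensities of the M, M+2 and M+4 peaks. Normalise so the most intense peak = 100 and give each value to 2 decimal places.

Expanding (0.61643 + 0.38357)^2:
P(M) = 0.61643^2 = 0.379986
P(M+2) = 2 × 0.61643^1 × 0.38357^1 = 0.472888
P(M+4) = 0.38357^2 = 0.147126
The M+2 peak is largest (0.472888); scaling to 100 gives 80.35 : 100.00 : 31.11.

80.35 : 100.00 : 31.11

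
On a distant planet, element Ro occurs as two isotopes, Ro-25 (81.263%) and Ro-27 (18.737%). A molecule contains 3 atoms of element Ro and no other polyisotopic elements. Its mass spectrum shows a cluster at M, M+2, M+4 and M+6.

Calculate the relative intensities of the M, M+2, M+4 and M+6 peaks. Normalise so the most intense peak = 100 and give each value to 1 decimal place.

Expanding (0.81263 + 0.18737)^3:
P(M) = 0.81263^3 = 0.536634
P(M+2) = 3 × 0.81263^2 × 0.18737^1 = 0.371199
P(M+4) = 3 × 0.81263^1 × 0.18737^2 = 0.085588
P(M+6) = 0.18737^3 = 0.006578
The M peak is largest (0.536634); scaling to 100 gives 100.0 : 69.2 : 15.9 : 1.2.

100.0 : 69.2 : 15.9 : 1.2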